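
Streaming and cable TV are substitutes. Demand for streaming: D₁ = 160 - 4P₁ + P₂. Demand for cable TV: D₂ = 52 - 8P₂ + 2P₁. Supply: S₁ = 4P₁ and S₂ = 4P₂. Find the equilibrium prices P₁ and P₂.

P₁ = 986/47, P₂ = 368/47

Market 1: 160 - 4P₁ + P₂ = 4P₁ → 8P₁ - P₂ = 160.
Market 2: 12P₂ - 2P₁ = 52.
Eliminating P₂: 12×(1) + 1×(2) gives 94P₁ = 1972, so P₁ = 986/47.
Back-substitute into (2): P₂ = (52 + 2×986/47) / 12 = 368/47.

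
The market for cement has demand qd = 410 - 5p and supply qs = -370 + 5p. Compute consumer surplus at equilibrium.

Equilibrium: 410 - 5p = -370 + 5p gives p* = 78, q* = 20.
Demand choke price (qd = 0): p = 82.
CS = ½(82 − 78)(20) = 40.

Consumer surplus = 40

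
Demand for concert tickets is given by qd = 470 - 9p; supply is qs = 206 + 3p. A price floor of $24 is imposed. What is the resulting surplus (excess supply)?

Equilibrium price would be p* = 22, so the floor at 24 binds.
At p = 24: qd = 254, qs = 278.
Surplus = 278 − 254 = 24.

Surplus = 24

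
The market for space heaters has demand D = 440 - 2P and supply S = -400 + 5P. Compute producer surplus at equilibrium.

Producer surplus = 4000

Equilibrium: 440 - 2P = -400 + 5P gives P* = 120, Q* = 200.
Supply starts at P = 80 (where S = 0).
PS = ½(120 − 80)(200) = 4000.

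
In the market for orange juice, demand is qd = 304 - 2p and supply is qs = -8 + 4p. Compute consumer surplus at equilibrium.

Consumer surplus = 10000

Equilibrium: 304 - 2p = -8 + 4p gives p* = 52, q* = 200.
Demand choke price (qd = 0): p = 152.
CS = ½(152 − 52)(200) = 10000.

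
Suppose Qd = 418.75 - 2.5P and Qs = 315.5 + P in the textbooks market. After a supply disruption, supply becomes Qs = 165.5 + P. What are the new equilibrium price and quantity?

Original equilibrium: P* = 29.5, Q* = 345.
New equilibrium: 418.75 - 2.5P = 165.5 + P, so 253.25 = 3.5P and P' = 1013/14; Q' = 418.75 − 2.5(1013/14) = 1665/7.

P' = 1013/14, Q' = 1665/7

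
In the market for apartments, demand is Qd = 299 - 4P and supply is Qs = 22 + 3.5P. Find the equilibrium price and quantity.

Set Qd = Qs: 299 - 4P = 22 + 3.5P.
277 = 7.5P, so P* = 554/15.
Q* = 299 − 4(554/15) = 2269/15.

P* = 554/15, Q* = 2269/15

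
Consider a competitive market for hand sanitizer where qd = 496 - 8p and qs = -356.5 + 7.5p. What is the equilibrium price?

Set qd = qs: 496 - 8p = -356.5 + 7.5p.
852.5 = 15.5p, so p* = 55.
q* = 496 − 8(55) = 56.

p* = 55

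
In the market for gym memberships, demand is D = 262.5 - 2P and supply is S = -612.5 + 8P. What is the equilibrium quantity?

Set D = S: 262.5 - 2P = -612.5 + 8P.
875 = 10P, so P* = 87.5.
Q* = 262.5 − 2(87.5) = 87.5.

Q* = 87.5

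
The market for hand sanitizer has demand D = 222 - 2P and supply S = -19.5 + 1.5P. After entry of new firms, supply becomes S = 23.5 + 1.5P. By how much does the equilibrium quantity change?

Original equilibrium: P* = 69, Q* = 84.
New equilibrium: 222 - 2P = 23.5 + 1.5P, so 198.5 = 3.5P and P' = 397/7; Q' = 222 − 2(397/7) = 760/7.
Change in quantity: 760/7 − 84 = 172/7.

ΔQ = 172/7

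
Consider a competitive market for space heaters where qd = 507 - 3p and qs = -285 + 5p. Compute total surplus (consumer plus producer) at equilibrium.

Equilibrium: 507 - 3p = -285 + 5p gives p* = 99, q* = 210.
Demand choke price: p = 169; supply starts at p = 57.
CS = ½(169 − 99)(210) = 7350; PS = ½(99 − 57)(210) = 4410.

Total surplus = 11760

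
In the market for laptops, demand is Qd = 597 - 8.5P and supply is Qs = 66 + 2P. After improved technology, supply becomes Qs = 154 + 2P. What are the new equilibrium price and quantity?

P' = 886/21, Q' = 5006/21

Original equilibrium: P* = 354/7, Q* = 1170/7.
New equilibrium: 597 - 8.5P = 154 + 2P, so 443 = 10.5P and P' = 886/21; Q' = 597 − 8.5(886/21) = 5006/21.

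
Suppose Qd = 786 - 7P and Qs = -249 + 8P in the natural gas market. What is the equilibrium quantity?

Set Qd = Qs: 786 - 7P = -249 + 8P.
1035 = 15P, so P* = 69.
Q* = 786 − 7(69) = 303.

Q* = 303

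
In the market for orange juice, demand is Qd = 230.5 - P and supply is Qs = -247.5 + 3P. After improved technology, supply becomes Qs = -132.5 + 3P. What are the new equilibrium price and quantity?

Original equilibrium: P* = 119.5, Q* = 111.
New equilibrium: 230.5 - P = -132.5 + 3P, so 363 = 4P and P' = 90.75; Q' = 230.5 − 1(90.75) = 139.75.

P' = 90.75, Q' = 139.75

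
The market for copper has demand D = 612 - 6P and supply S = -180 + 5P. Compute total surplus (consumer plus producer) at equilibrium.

Total surplus = 5940

Equilibrium: 612 - 6P = -180 + 5P gives P* = 72, Q* = 180.
Demand choke price: P = 102; supply starts at P = 36.
CS = ½(102 − 72)(180) = 2700; PS = ½(72 − 36)(180) = 3240.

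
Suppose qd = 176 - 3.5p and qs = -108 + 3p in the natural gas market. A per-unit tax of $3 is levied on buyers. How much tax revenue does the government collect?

Pre-tax equilibrium: p* = 568/13, q* = 300/13.
Tax on buyers shifts demand to qd = 176 − 3.5(p + 3) = 165.5 - 3.5p.
165.5 - 3.5p = -108 + 3p gives seller price ps = 547/13; buyers pay pb = 547/13 + 3 = 586/13.
New quantity: q = 176 − 3.5(586/13) = 237/13.
Revenue = 3 × 237/13 = 711/13.

Tax revenue = 711/13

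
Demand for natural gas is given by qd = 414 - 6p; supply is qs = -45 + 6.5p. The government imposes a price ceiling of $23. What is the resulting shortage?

Shortage = 171.5

Equilibrium price would be p* = 36.72, so the ceiling at 23 binds.
At p = 23: qd = 414 − 6(23) = 276, qs = -45 + 6.5(23) = 104.5.
Shortage = 276 − 104.5 = 171.5.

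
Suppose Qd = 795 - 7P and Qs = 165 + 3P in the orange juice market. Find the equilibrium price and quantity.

P* = 63, Q* = 354

Set Qd = Qs: 795 - 7P = 165 + 3P.
630 = 10P, so P* = 63.
Q* = 795 − 7(63) = 354.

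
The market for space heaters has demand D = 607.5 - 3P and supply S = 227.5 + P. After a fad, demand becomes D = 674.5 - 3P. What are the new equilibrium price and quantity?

P' = 111.75, Q' = 339.25

Original equilibrium: P* = 95, Q* = 322.5.
New equilibrium: 674.5 - 3P = 227.5 + P, so 447 = 4P and P' = 111.75; Q' = 674.5 − 3(111.75) = 339.25.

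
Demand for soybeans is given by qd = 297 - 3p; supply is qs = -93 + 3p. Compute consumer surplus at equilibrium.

Consumer surplus = 1734

Equilibrium: 297 - 3p = -93 + 3p gives p* = 65, q* = 102.
Demand choke price (qd = 0): p = 99.
CS = ½(99 − 65)(102) = 1734.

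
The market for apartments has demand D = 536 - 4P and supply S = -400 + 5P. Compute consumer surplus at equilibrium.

Equilibrium: 536 - 4P = -400 + 5P gives P* = 104, Q* = 120.
Demand choke price (D = 0): P = 134.
CS = ½(134 − 104)(120) = 1800.

Consumer surplus = 1800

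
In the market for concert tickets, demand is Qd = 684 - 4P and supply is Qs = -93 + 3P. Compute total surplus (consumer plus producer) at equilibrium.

Total surplus = 16800

Equilibrium: 684 - 4P = -93 + 3P gives P* = 111, Q* = 240.
Demand choke price: P = 171; supply starts at P = 31.
CS = ½(171 − 111)(240) = 7200; PS = ½(111 − 31)(240) = 9600.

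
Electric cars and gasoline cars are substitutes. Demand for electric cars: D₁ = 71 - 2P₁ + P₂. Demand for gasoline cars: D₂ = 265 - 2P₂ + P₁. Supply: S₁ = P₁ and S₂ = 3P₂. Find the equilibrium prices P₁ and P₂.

P₁ = 310/7, P₂ = 433/7

Market 1: 71 - 2P₁ + P₂ = P₁ → 3P₁ - P₂ = 71.
Market 2: 5P₂ - P₁ = 265.
Eliminating P₂: 5×(1) + 1×(2) gives 14P₁ = 620, so P₁ = 310/7.
Back-substitute into (2): P₂ = (265 + 1×310/7) / 5 = 433/7.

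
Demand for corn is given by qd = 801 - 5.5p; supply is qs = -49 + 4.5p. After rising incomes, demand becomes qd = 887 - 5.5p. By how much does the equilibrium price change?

Δp = 8.6

Original equilibrium: p* = 85, q* = 333.5.
New equilibrium: 887 - 5.5p = -49 + 4.5p, so 936 = 10p and p' = 93.6; q' = 887 − 5.5(93.6) = 372.2.
Change in price: 93.6 − 85 = 8.6.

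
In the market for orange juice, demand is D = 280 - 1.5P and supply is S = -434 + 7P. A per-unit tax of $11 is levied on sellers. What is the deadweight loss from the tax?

Pre-tax equilibrium: P* = 84, Q* = 154.
Tax on sellers shifts supply to S = -434 + 7(P − 11) = -511 + 7P.
280 - 1.5P = -511 + 7P gives buyer price Pb = 1582/17; sellers receive Ps = 1582/17 − 11 = 1395/17.
New quantity: Q = 280 − 1.5(1582/17) = 2387/17.
DWL = ½ × 11 × (154 − 2387/17) = 2541/34.

Deadweight loss = 2541/34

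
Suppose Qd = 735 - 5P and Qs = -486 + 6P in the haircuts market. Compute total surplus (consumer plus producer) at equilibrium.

Total surplus = 5940

Equilibrium: 735 - 5P = -486 + 6P gives P* = 111, Q* = 180.
Demand choke price: P = 147; supply starts at P = 81.
CS = ½(147 − 111)(180) = 3240; PS = ½(111 − 81)(180) = 2700.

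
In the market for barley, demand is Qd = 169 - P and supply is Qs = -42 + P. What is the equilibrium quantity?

Q* = 63.5

Set Qd = Qs: 169 - P = -42 + P.
211 = 2P, so P* = 105.5.
Q* = 169 − 1(105.5) = 63.5.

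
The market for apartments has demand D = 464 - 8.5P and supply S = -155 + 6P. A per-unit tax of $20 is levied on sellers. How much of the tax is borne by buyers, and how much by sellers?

Pre-tax equilibrium: P* = 1238/29, Q* = 2933/29.
Tax on sellers shifts supply to S = -155 + 6(P − 20) = -275 + 6P.
464 - 8.5P = -275 + 6P gives buyer price Pb = 1478/29; sellers receive Ps = 1478/29 − 20 = 898/29.
New quantity: Q = 464 − 8.5(1478/29) = 893/29.
Buyer burden = 1478/29 − 1238/29 = 240/29; seller burden = 1238/29 − 898/29 = 340/29.

Buyers bear 240/29, sellers bear 340/29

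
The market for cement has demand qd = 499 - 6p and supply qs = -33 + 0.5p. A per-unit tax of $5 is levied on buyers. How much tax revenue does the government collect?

Pre-tax equilibrium: p* = 1064/13, q* = 103/13.
Tax on buyers shifts demand to qd = 499 − 6(p + 5) = 469 - 6p.
469 - 6p = -33 + 0.5p gives seller price ps = 1004/13; buyers pay pb = 1004/13 + 5 = 1069/13.
New quantity: q = 499 − 6(1069/13) = 73/13.
Revenue = 5 × 73/13 = 365/13.

Tax revenue = 365/13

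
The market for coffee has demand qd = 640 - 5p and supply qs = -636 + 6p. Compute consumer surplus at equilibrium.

Consumer surplus = 360

Equilibrium: 640 - 5p = -636 + 6p gives p* = 116, q* = 60.
Demand choke price (qd = 0): p = 128.
CS = ½(128 − 116)(60) = 360.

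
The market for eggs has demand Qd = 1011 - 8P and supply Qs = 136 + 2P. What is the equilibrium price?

P* = 87.5

Set Qd = Qs: 1011 - 8P = 136 + 2P.
875 = 10P, so P* = 87.5.
Q* = 1011 − 8(87.5) = 311.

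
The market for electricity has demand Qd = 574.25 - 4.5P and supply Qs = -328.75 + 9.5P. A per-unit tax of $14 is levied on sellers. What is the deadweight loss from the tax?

Deadweight loss = 299.25

Pre-tax equilibrium: P* = 64.5, Q* = 284.
Tax on sellers shifts supply to Qs = -328.75 + 9.5(P − 14) = -461.75 + 9.5P.
574.25 - 4.5P = -461.75 + 9.5P gives buyer price Pb = 74; sellers receive Ps = 74 − 14 = 60.
New quantity: Q = 574.25 − 4.5(74) = 241.25.
DWL = ½ × 14 × (284 − 241.25) = 299.25.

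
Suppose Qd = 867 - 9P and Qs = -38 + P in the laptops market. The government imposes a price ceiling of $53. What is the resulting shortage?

Equilibrium price would be P* = 90.5, so the ceiling at 53 binds.
At P = 53: Qd = 867 − 9(53) = 390, Qs = -38 + 1(53) = 15.
Shortage = 390 − 15 = 375.

Shortage = 375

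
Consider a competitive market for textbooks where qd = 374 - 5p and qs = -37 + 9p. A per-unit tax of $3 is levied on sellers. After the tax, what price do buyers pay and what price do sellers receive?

Buyers pay 219/7, sellers receive 198/7

Pre-tax equilibrium: p* = 411/14, q* = 3181/14.
Tax on sellers shifts supply to qs = -37 + 9(p − 3) = -64 + 9p.
374 - 5p = -64 + 9p gives buyer price pb = 219/7; sellers receive ps = 219/7 − 3 = 198/7.
New quantity: q = 374 − 5(219/7) = 1523/7.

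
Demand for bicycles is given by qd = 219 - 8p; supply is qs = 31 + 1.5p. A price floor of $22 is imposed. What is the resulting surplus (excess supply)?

Surplus = 21

Equilibrium price would be p* = 376/19, so the floor at 22 binds.
At p = 22: qd = 43, qs = 64.
Surplus = 64 − 43 = 21.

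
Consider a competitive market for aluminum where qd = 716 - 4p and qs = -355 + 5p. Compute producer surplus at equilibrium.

Equilibrium: 716 - 4p = -355 + 5p gives p* = 119, q* = 240.
Supply starts at p = 71 (where qs = 0).
PS = ½(119 − 71)(240) = 5760.

Producer surplus = 5760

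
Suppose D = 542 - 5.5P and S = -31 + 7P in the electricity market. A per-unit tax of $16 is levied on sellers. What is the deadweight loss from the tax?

Deadweight loss = 394.24

Pre-tax equilibrium: P* = 45.84, Q* = 289.88.
Tax on sellers shifts supply to S = -31 + 7(P − 16) = -143 + 7P.
542 - 5.5P = -143 + 7P gives buyer price Pb = 54.8; sellers receive Ps = 54.8 − 16 = 38.8.
New quantity: Q = 542 − 5.5(54.8) = 240.6.
DWL = ½ × 16 × (289.88 − 240.6) = 394.24.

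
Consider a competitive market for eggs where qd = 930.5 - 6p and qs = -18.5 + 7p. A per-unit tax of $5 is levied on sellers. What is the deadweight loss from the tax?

Deadweight loss = 525/13

Pre-tax equilibrium: p* = 73, q* = 492.5.
Tax on sellers shifts supply to qs = -18.5 + 7(p − 5) = -53.5 + 7p.
930.5 - 6p = -53.5 + 7p gives buyer price pb = 984/13; sellers receive ps = 984/13 − 5 = 919/13.
New quantity: q = 930.5 − 6(984/13) = 12385/26.
DWL = ½ × 5 × (492.5 − 12385/26) = 525/13.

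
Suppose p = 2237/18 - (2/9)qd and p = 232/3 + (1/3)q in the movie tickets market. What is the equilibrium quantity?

Set the two price expressions equal: 2237/18 - (2/9)q = 232/3 + (1/3)q.
845/18 = (5/9)q, so q* = 84.5.
p* = 2237/18 − (2/9)(84.5) = 105.5.

q* = 84.5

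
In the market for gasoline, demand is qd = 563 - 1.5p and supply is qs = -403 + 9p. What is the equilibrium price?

Set qd = qs: 563 - 1.5p = -403 + 9p.
966 = 10.5p, so p* = 92.
q* = 563 − 1.5(92) = 425.

p* = 92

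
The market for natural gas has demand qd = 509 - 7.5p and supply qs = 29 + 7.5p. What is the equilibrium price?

p* = 32

Set qd = qs: 509 - 7.5p = 29 + 7.5p.
480 = 15p, so p* = 32.
q* = 509 − 7.5(32) = 269.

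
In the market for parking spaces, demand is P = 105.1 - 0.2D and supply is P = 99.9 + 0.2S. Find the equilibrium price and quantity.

P* = 102.5, Q* = 13

Set the two price expressions equal: 105.1 - 0.2Q = 99.9 + 0.2Q.
5.2 = 0.4Q, so Q* = 13.
P* = 105.1 − (0.2)(13) = 102.5.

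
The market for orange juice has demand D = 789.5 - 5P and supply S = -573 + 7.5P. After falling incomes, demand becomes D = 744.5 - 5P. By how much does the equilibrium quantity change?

Original equilibrium: P* = 109, Q* = 244.5.
New equilibrium: 744.5 - 5P = -573 + 7.5P, so 1317.5 = 12.5P and P' = 105.4; Q' = 744.5 − 5(105.4) = 217.5.
Change in quantity: 217.5 − 244.5 = -27.

ΔQ = -27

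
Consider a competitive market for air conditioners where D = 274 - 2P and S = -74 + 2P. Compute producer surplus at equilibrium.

Producer surplus = 2500

Equilibrium: 274 - 2P = -74 + 2P gives P* = 87, Q* = 100.
Supply starts at P = 37 (where S = 0).
PS = ½(87 − 37)(100) = 2500.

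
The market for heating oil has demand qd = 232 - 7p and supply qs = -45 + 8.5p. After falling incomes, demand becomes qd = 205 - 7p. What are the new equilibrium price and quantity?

Original equilibrium: p* = 554/31, q* = 3314/31.
New equilibrium: 205 - 7p = -45 + 8.5p, so 250 = 15.5p and p' = 500/31; q' = 205 − 7(500/31) = 2855/31.

p' = 500/31, q' = 2855/31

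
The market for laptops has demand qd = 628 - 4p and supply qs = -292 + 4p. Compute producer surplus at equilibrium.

Equilibrium: 628 - 4p = -292 + 4p gives p* = 115, q* = 168.
Supply starts at p = 73 (where qs = 0).
PS = ½(115 − 73)(168) = 3528.

Producer surplus = 3528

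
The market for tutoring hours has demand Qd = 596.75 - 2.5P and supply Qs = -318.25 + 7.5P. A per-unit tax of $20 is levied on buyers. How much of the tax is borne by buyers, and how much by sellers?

Buyers bear $15, sellers bear $5

Pre-tax equilibrium: P* = 91.5, Q* = 368.
Tax on buyers shifts demand to Qd = 596.75 − 2.5(P + 20) = 546.75 - 2.5P.
546.75 - 2.5P = -318.25 + 7.5P gives seller price Ps = 86.5; buyers pay Pb = 86.5 + 20 = 106.5.
New quantity: Q = 596.75 − 2.5(106.5) = 330.5.
Buyer burden = 106.5 − 91.5 = 15; seller burden = 91.5 − 86.5 = 5.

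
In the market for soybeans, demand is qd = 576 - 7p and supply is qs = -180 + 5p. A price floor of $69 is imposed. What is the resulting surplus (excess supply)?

Equilibrium price would be p* = 63, so the floor at 69 binds.
At p = 69: qd = 93, qs = 165.
Surplus = 165 − 93 = 72.

Surplus = 72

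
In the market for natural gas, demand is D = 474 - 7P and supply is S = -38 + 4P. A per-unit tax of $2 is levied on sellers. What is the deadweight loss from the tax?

Pre-tax equilibrium: P* = 512/11, Q* = 1630/11.
Tax on sellers shifts supply to S = -38 + 4(P − 2) = -46 + 4P.
474 - 7P = -46 + 4P gives buyer price Pb = 520/11; sellers receive Ps = 520/11 − 2 = 498/11.
New quantity: Q = 474 − 7(520/11) = 1574/11.
DWL = ½ × 2 × (1630/11 − 1574/11) = 56/11.

Deadweight loss = 56/11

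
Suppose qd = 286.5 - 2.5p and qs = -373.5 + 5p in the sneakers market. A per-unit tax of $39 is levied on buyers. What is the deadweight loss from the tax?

Deadweight loss = 1267.5

Pre-tax equilibrium: p* = 88, q* = 66.5.
Tax on buyers shifts demand to qd = 286.5 − 2.5(p + 39) = 189 - 2.5p.
189 - 2.5p = -373.5 + 5p gives seller price ps = 75; buyers pay pb = 75 + 39 = 114.
New quantity: q = 286.5 − 2.5(114) = 1.5.
DWL = ½ × 39 × (66.5 − 1.5) = 1267.5.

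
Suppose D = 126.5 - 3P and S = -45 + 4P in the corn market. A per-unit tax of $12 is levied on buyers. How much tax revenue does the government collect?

Pre-tax equilibrium: P* = 24.5, Q* = 53.
Tax on buyers shifts demand to D = 126.5 − 3(P + 12) = 90.5 - 3P.
90.5 - 3P = -45 + 4P gives seller price Ps = 271/14; buyers pay Pb = 271/14 + 12 = 439/14.
New quantity: Q = 126.5 − 3(439/14) = 227/7.
Revenue = 12 × 227/7 = 2724/7.

Tax revenue = 2724/7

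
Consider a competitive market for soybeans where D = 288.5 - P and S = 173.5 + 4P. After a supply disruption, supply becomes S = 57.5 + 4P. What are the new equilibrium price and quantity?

Original equilibrium: P* = 23, Q* = 265.5.
New equilibrium: 288.5 - P = 57.5 + 4P, so 231 = 5P and P' = 46.2; Q' = 288.5 − 1(46.2) = 242.3.

P' = 46.2, Q' = 242.3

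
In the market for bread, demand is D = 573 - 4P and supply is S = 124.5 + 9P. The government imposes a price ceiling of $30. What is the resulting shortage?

Equilibrium price would be P* = 34.5, so the ceiling at 30 binds.
At P = 30: D = 573 − 4(30) = 453, S = 124.5 + 9(30) = 394.5.
Shortage = 453 − 394.5 = 58.5.

Shortage = 58.5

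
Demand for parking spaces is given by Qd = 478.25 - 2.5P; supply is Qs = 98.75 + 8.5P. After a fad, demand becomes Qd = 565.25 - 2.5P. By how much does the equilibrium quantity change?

Original equilibrium: P* = 34.5, Q* = 392.
New equilibrium: 565.25 - 2.5P = 98.75 + 8.5P, so 466.5 = 11P and P' = 933/22; Q' = 565.25 − 2.5(933/22) = 10103/22.
Change in quantity: 10103/22 − 392 = 1479/22.

ΔQ = 1479/22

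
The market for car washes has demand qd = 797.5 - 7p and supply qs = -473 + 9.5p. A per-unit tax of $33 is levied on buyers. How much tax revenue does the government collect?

Tax revenue = 4141.5

Pre-tax equilibrium: p* = 77, q* = 258.5.
Tax on buyers shifts demand to qd = 797.5 − 7(p + 33) = 566.5 - 7p.
566.5 - 7p = -473 + 9.5p gives seller price ps = 63; buyers pay pb = 63 + 33 = 96.
New quantity: q = 797.5 − 7(96) = 125.5.
Revenue = 33 × 125.5 = 4141.5.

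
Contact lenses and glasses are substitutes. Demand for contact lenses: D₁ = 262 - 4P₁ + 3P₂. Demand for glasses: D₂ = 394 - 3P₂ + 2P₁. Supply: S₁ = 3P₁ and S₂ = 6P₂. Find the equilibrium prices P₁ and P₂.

P₁ = 1180/19, P₂ = 1094/19

Market 1: 262 - 4P₁ + 3P₂ = 3P₁ → 7P₁ - 3P₂ = 262.
Market 2: 9P₂ - 2P₁ = 394.
Eliminating P₂: 9×(1) + 3×(2) gives 57P₁ = 3540, so P₁ = 1180/19.
Back-substitute into (2): P₂ = (394 + 2×1180/19) / 9 = 1094/19.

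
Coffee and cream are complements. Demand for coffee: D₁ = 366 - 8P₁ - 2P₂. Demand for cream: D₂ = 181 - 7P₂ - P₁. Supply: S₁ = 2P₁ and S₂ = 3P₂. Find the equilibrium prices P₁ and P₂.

Market 1: 366 - 8P₁ - 2P₂ = 2P₁ → 10P₁ + 2P₂ = 366.
Market 2: 10P₂ + P₁ = 181.
Eliminating P₂: 10×(1) − 2×(2) gives 98P₁ = 3298, so P₁ = 1649/49.
Back-substitute into (2): P₂ = (181 − 1×1649/49) / 10 = 722/49.

P₁ = 1649/49, P₂ = 722/49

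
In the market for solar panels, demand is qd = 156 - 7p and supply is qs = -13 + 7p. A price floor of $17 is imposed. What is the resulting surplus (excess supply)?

Equilibrium price would be p* = 169/14, so the floor at 17 binds.
At p = 17: qd = 37, qs = 106.
Surplus = 106 − 37 = 69.

Surplus = 69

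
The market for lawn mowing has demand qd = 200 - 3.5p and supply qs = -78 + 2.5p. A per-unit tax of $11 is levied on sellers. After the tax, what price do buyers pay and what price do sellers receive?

Pre-tax equilibrium: p* = 139/3, q* = 227/6.
Tax on sellers shifts supply to qs = -78 + 2.5(p − 11) = -105.5 + 2.5p.
200 - 3.5p = -105.5 + 2.5p gives buyer price pb = 611/12; sellers receive ps = 611/12 − 11 = 479/12.
New quantity: q = 200 − 3.5(611/12) = 523/24.

Buyers pay 611/12, sellers receive 479/12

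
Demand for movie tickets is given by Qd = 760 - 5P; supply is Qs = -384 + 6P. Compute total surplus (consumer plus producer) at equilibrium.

Equilibrium: 760 - 5P = -384 + 6P gives P* = 104, Q* = 240.
Demand choke price: P = 152; supply starts at P = 64.
CS = ½(152 − 104)(240) = 5760; PS = ½(104 − 64)(240) = 4800.

Total surplus = 10560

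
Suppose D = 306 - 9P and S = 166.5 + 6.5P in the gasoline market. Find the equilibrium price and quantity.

P* = 9, Q* = 225

Set D = S: 306 - 9P = 166.5 + 6.5P.
139.5 = 15.5P, so P* = 9.
Q* = 306 − 9(9) = 225.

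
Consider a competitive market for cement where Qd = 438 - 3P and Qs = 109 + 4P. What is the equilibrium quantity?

Set Qd = Qs: 438 - 3P = 109 + 4P.
329 = 7P, so P* = 47.
Q* = 438 − 3(47) = 297.

Q* = 297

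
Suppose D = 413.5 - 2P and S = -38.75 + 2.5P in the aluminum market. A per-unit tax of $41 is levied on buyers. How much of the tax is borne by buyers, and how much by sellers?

Buyers bear 205/9, sellers bear 164/9

Pre-tax equilibrium: P* = 100.5, Q* = 212.5.
Tax on buyers shifts demand to D = 413.5 − 2(P + 41) = 331.5 - 2P.
331.5 - 2P = -38.75 + 2.5P gives seller price Ps = 1481/18; buyers pay Pb = 1481/18 + 41 = 2219/18.
New quantity: Q = 413.5 − 2(2219/18) = 3005/18.
Buyer burden = 2219/18 − 100.5 = 205/9; seller burden = 100.5 − 1481/18 = 164/9.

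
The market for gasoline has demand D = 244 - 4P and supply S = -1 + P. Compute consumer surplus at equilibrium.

Equilibrium: 244 - 4P = -1 + P gives P* = 49, Q* = 48.
Demand choke price (D = 0): P = 61.
CS = ½(61 − 49)(48) = 288.

Consumer surplus = 288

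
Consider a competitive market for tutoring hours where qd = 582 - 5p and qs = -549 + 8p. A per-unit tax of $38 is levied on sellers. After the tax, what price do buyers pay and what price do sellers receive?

Pre-tax equilibrium: p* = 87, q* = 147.
Tax on sellers shifts supply to qs = -549 + 8(p − 38) = -853 + 8p.
582 - 5p = -853 + 8p gives buyer price pb = 1435/13; sellers receive ps = 1435/13 − 38 = 941/13.
New quantity: q = 582 − 5(1435/13) = 391/13.

Buyers pay 1435/13, sellers receive 941/13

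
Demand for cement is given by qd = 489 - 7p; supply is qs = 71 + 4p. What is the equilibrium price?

Set qd = qs: 489 - 7p = 71 + 4p.
418 = 11p, so p* = 38.
q* = 489 − 7(38) = 223.

p* = 38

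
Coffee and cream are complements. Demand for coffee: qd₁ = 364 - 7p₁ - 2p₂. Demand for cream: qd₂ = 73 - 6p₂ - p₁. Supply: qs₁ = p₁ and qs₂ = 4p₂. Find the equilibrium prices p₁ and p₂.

Market 1: 364 - 7p₁ - 2p₂ = p₁ → 8p₁ + 2p₂ = 364.
Market 2: 10p₂ + p₁ = 73.
Eliminating p₂: 10×(1) − 2×(2) gives 78p₁ = 3494, so p₁ = 1747/39.
Back-substitute into (2): p₂ = (73 − 1×1747/39) / 10 = 110/39.

p₁ = 1747/39, p₂ = 110/39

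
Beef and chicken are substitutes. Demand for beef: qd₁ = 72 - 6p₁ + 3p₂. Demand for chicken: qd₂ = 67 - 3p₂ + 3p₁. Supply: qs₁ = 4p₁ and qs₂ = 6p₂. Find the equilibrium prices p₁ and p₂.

p₁ = 283/27, p₂ = 886/81

Market 1: 72 - 6p₁ + 3p₂ = 4p₁ → 10p₁ - 3p₂ = 72.
Market 2: 9p₂ - 3p₁ = 67.
Eliminating p₂: 9×(1) + 3×(2) gives 81p₁ = 849, so p₁ = 283/27.
Back-substitute into (2): p₂ = (67 + 3×283/27) / 9 = 886/81.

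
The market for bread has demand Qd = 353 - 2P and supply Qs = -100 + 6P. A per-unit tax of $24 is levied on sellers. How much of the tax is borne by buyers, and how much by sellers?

Pre-tax equilibrium: P* = 56.625, Q* = 239.75.
Tax on sellers shifts supply to Qs = -100 + 6(P − 24) = -244 + 6P.
353 - 2P = -244 + 6P gives buyer price Pb = 74.625; sellers receive Ps = 74.625 − 24 = 50.625.
New quantity: Q = 353 − 2(74.625) = 203.75.
Buyer burden = 74.625 − 56.625 = 18; seller burden = 56.625 − 50.625 = 6.

Buyers bear $18, sellers bear $6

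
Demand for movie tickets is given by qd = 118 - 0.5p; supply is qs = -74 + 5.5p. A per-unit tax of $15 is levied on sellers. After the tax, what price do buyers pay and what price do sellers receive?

Pre-tax equilibrium: p* = 32, q* = 102.
Tax on sellers shifts supply to qs = -74 + 5.5(p − 15) = -156.5 + 5.5p.
118 - 0.5p = -156.5 + 5.5p gives buyer price pb = 45.75; sellers receive ps = 45.75 − 15 = 30.75.
New quantity: q = 118 − 0.5(45.75) = 95.125.

Buyers pay $45.75, sellers receive $30.75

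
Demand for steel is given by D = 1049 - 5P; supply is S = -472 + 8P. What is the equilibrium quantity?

Q* = 464

Set D = S: 1049 - 5P = -472 + 8P.
1521 = 13P, so P* = 117.
Q* = 1049 − 5(117) = 464.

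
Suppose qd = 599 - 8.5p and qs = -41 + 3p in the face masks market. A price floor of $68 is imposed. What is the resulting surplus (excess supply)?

Surplus = 142

Equilibrium price would be p* = 1280/23, so the floor at 68 binds.
At p = 68: qd = 21, qs = 163.
Surplus = 163 − 21 = 142.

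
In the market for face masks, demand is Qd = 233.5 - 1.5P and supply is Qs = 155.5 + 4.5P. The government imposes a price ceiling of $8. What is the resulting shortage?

Shortage = 30

Equilibrium price would be P* = 13, so the ceiling at 8 binds.
At P = 8: Qd = 233.5 − 1.5(8) = 221.5, Qs = 155.5 + 4.5(8) = 191.5.
Shortage = 221.5 − 191.5 = 30.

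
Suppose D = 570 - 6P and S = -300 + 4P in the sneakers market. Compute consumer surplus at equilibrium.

Equilibrium: 570 - 6P = -300 + 4P gives P* = 87, Q* = 48.
Demand choke price (D = 0): P = 95.
CS = ½(95 − 87)(48) = 192.

Consumer surplus = 192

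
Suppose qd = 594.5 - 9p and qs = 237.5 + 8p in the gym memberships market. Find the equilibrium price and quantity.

p* = 21, q* = 405.5

Set qd = qs: 594.5 - 9p = 237.5 + 8p.
357 = 17p, so p* = 21.
q* = 594.5 − 9(21) = 405.5.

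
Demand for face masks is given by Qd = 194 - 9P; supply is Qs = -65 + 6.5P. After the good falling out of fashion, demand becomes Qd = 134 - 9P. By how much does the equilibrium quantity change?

ΔQ = -780/31

Original equilibrium: P* = 518/31, Q* = 1352/31.
New equilibrium: 134 - 9P = -65 + 6.5P, so 199 = 15.5P and P' = 398/31; Q' = 134 − 9(398/31) = 572/31.
Change in quantity: 572/31 − 1352/31 = -780/31.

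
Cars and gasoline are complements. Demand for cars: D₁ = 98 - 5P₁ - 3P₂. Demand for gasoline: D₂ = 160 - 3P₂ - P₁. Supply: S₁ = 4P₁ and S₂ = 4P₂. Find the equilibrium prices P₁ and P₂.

Market 1: 98 - 5P₁ - 3P₂ = 4P₁ → 9P₁ + 3P₂ = 98.
Market 2: 7P₂ + P₁ = 160.
Eliminating P₂: 7×(1) − 3×(2) gives 60P₁ = 206, so P₁ = 103/30.
Back-substitute into (2): P₂ = (160 − 1×103/30) / 7 = 671/30.

P₁ = 103/30, P₂ = 671/30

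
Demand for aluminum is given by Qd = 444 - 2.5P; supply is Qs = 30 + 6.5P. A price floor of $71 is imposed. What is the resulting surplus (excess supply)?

Surplus = 225

Equilibrium price would be P* = 46, so the floor at 71 binds.
At P = 71: Qd = 266.5, Qs = 491.5.
Surplus = 491.5 − 266.5 = 225.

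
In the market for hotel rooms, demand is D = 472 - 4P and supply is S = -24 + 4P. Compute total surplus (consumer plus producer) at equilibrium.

Equilibrium: 472 - 4P = -24 + 4P gives P* = 62, Q* = 224.
Demand choke price: P = 118; supply starts at P = 6.
CS = ½(118 − 62)(224) = 6272; PS = ½(62 − 6)(224) = 6272.

Total surplus = 12544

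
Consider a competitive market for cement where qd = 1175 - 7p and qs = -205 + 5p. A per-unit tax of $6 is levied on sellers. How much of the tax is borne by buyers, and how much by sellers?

Buyers bear $2.5, sellers bear $3.5

Pre-tax equilibrium: p* = 115, q* = 370.
Tax on sellers shifts supply to qs = -205 + 5(p − 6) = -235 + 5p.
1175 - 7p = -235 + 5p gives buyer price pb = 117.5; sellers receive ps = 117.5 − 6 = 111.5.
New quantity: q = 1175 − 7(117.5) = 352.5.
Buyer burden = 117.5 − 115 = 2.5; seller burden = 115 − 111.5 = 3.5.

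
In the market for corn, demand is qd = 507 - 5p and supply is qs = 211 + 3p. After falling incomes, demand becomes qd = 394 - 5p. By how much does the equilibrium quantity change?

Δq = -42.375

Original equilibrium: p* = 37, q* = 322.
New equilibrium: 394 - 5p = 211 + 3p, so 183 = 8p and p' = 22.875; q' = 394 − 5(22.875) = 279.625.
Change in quantity: 279.625 − 322 = -42.375.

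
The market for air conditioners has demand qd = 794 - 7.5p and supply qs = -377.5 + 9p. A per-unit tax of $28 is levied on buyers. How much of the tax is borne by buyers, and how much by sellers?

Buyers bear 168/11, sellers bear 140/11

Pre-tax equilibrium: p* = 71, q* = 261.5.
Tax on buyers shifts demand to qd = 794 − 7.5(p + 28) = 584 - 7.5p.
584 - 7.5p = -377.5 + 9p gives seller price ps = 641/11; buyers pay pb = 641/11 + 28 = 949/11.
New quantity: q = 794 − 7.5(949/11) = 3233/22.
Buyer burden = 949/11 − 71 = 168/11; seller burden = 71 − 641/11 = 140/11.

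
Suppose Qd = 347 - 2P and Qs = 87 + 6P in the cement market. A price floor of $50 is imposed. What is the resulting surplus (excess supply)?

Surplus = 140

Equilibrium price would be P* = 32.5, so the floor at 50 binds.
At P = 50: Qd = 247, Qs = 387.
Surplus = 387 − 247 = 140.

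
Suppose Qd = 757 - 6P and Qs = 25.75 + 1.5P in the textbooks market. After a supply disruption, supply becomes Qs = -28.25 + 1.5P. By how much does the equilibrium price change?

ΔP = 7.2

Original equilibrium: P* = 97.5, Q* = 172.
New equilibrium: 757 - 6P = -28.25 + 1.5P, so 785.25 = 7.5P and P' = 104.7; Q' = 757 − 6(104.7) = 128.8.
Change in price: 104.7 − 97.5 = 7.2.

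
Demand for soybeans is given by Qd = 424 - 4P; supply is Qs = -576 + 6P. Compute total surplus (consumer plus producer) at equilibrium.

Equilibrium: 424 - 4P = -576 + 6P gives P* = 100, Q* = 24.
Demand choke price: P = 106; supply starts at P = 96.
CS = ½(106 − 100)(24) = 72; PS = ½(100 − 96)(24) = 48.

Total surplus = 120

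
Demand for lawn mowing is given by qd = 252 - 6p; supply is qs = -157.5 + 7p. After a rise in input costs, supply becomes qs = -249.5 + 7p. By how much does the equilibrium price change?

Original equilibrium: p* = 31.5, q* = 63.
New equilibrium: 252 - 6p = -249.5 + 7p, so 501.5 = 13p and p' = 1003/26; q' = 252 − 6(1003/26) = 267/13.
Change in price: 1003/26 − 31.5 = 92/13.

Δp = 92/13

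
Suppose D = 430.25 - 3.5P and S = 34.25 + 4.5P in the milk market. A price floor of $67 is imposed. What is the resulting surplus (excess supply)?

Equilibrium price would be P* = 49.5, so the floor at 67 binds.
At P = 67: D = 195.75, S = 335.75.
Surplus = 335.75 − 195.75 = 140.

Surplus = 140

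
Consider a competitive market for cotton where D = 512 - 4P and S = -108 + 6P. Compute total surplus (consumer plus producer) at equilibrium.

Equilibrium: 512 - 4P = -108 + 6P gives P* = 62, Q* = 264.
Demand choke price: P = 128; supply starts at P = 18.
CS = ½(128 − 62)(264) = 8712; PS = ½(62 − 18)(264) = 5808.

Total surplus = 14520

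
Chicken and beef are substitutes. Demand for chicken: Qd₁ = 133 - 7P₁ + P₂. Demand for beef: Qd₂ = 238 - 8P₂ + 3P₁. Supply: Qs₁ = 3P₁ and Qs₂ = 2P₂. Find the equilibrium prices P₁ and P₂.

P₁ = 1568/97, P₂ = 2779/97

Market 1: 133 - 7P₁ + P₂ = 3P₁ → 10P₁ - P₂ = 133.
Market 2: 10P₂ - 3P₁ = 238.
Eliminating P₂: 10×(1) + 1×(2) gives 97P₁ = 1568, so P₁ = 1568/97.
Back-substitute into (2): P₂ = (238 + 3×1568/97) / 10 = 2779/97.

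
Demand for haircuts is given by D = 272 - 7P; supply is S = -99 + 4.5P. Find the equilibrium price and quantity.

Set D = S: 272 - 7P = -99 + 4.5P.
371 = 11.5P, so P* = 742/23.
Q* = 272 − 7(742/23) = 1062/23.

P* = 742/23, Q* = 1062/23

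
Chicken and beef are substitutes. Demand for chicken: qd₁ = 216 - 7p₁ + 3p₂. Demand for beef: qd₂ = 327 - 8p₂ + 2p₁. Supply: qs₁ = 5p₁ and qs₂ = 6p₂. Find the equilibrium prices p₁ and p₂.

p₁ = 445/18, p₂ = 242/9

Market 1: 216 - 7p₁ + 3p₂ = 5p₁ → 12p₁ - 3p₂ = 216.
Market 2: 14p₂ - 2p₁ = 327.
Eliminating p₂: 14×(1) + 3×(2) gives 162p₁ = 4005, so p₁ = 445/18.
Back-substitute into (2): p₂ = (327 + 2×445/18) / 14 = 242/9.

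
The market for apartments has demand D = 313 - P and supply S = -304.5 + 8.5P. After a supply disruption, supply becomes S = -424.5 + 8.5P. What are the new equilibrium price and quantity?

Original equilibrium: P* = 65, Q* = 248.
New equilibrium: 313 - P = -424.5 + 8.5P, so 737.5 = 9.5P and P' = 1475/19; Q' = 313 − 1(1475/19) = 4472/19.

P' = 1475/19, Q' = 4472/19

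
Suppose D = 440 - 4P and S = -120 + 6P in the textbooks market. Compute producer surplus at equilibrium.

Producer surplus = 3888

Equilibrium: 440 - 4P = -120 + 6P gives P* = 56, Q* = 216.
Supply starts at P = 20 (where S = 0).
PS = ½(56 − 20)(216) = 3888.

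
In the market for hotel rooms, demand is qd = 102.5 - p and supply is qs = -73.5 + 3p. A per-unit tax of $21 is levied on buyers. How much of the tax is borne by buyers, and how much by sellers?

Pre-tax equilibrium: p* = 44, q* = 58.5.
Tax on buyers shifts demand to qd = 102.5 − 1(p + 21) = 81.5 - p.
81.5 - p = -73.5 + 3p gives seller price ps = 38.75; buyers pay pb = 38.75 + 21 = 59.75.
New quantity: q = 102.5 − 1(59.75) = 42.75.
Buyer burden = 59.75 − 44 = 15.75; seller burden = 44 − 38.75 = 5.25.

Buyers bear $15.75, sellers bear $5.25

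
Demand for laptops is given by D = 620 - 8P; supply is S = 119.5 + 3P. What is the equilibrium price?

Set D = S: 620 - 8P = 119.5 + 3P.
500.5 = 11P, so P* = 45.5.
Q* = 620 − 8(45.5) = 256.

P* = 45.5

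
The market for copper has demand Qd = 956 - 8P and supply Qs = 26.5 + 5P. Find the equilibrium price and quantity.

P* = 71.5, Q* = 384

Set Qd = Qs: 956 - 8P = 26.5 + 5P.
929.5 = 13P, so P* = 71.5.
Q* = 956 − 8(71.5) = 384.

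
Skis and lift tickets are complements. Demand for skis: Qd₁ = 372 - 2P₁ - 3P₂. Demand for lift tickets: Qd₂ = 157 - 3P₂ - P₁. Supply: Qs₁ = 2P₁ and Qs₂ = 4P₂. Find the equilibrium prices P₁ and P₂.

Market 1: 372 - 2P₁ - 3P₂ = 2P₁ → 4P₁ + 3P₂ = 372.
Market 2: 7P₂ + P₁ = 157.
Eliminating P₂: 7×(1) − 3×(2) gives 25P₁ = 2133, so P₁ = 85.32.
Back-substitute into (2): P₂ = (157 − 1×85.32) / 7 = 10.24.

P₁ = 85.32, P₂ = 10.24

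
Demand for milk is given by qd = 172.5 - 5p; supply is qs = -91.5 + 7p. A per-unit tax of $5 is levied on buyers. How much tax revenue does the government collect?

Pre-tax equilibrium: p* = 22, q* = 62.5.
Tax on buyers shifts demand to qd = 172.5 − 5(p + 5) = 147.5 - 5p.
147.5 - 5p = -91.5 + 7p gives seller price ps = 239/12; buyers pay pb = 239/12 + 5 = 299/12.
New quantity: q = 172.5 − 5(299/12) = 575/12.
Revenue = 5 × 575/12 = 2875/12.

Tax revenue = 2875/12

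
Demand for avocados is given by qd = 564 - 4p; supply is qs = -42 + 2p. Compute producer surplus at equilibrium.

Equilibrium: 564 - 4p = -42 + 2p gives p* = 101, q* = 160.
Supply starts at p = 21 (where qs = 0).
PS = ½(101 − 21)(160) = 6400.

Producer surplus = 6400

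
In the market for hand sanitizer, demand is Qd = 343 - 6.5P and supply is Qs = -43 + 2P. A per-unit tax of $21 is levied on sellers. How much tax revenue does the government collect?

Tax revenue = 5607/17

Pre-tax equilibrium: P* = 772/17, Q* = 813/17.
Tax on sellers shifts supply to Qs = -43 + 2(P − 21) = -85 + 2P.
343 - 6.5P = -85 + 2P gives buyer price Pb = 856/17; sellers receive Ps = 856/17 − 21 = 499/17.
New quantity: Q = 343 − 6.5(856/17) = 267/17.
Revenue = 21 × 267/17 = 5607/17.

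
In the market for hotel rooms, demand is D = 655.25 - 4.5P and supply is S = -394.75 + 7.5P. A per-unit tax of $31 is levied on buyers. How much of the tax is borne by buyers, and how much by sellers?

Pre-tax equilibrium: P* = 87.5, Q* = 261.5.
Tax on buyers shifts demand to D = 655.25 − 4.5(P + 31) = 515.75 - 4.5P.
515.75 - 4.5P = -394.75 + 7.5P gives seller price Ps = 75.875; buyers pay Pb = 75.875 + 31 = 106.875.
New quantity: Q = 655.25 − 4.5(106.875) = 174.3125.
Buyer burden = 106.875 − 87.5 = 19.375; seller burden = 87.5 − 75.875 = 11.625.

Buyers bear $19.375, sellers bear $11.625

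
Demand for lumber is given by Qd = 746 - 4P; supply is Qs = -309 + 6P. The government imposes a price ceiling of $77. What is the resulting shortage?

Equilibrium price would be P* = 105.5, so the ceiling at 77 binds.
At P = 77: Qd = 746 − 4(77) = 438, Qs = -309 + 6(77) = 153.
Shortage = 438 − 153 = 285.

Shortage = 285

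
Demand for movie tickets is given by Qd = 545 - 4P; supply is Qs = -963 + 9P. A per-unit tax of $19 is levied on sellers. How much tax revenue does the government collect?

Tax revenue = 7011/13

Pre-tax equilibrium: P* = 116, Q* = 81.
Tax on sellers shifts supply to Qs = -963 + 9(P − 19) = -1134 + 9P.
545 - 4P = -1134 + 9P gives buyer price Pb = 1679/13; sellers receive Ps = 1679/13 − 19 = 1432/13.
New quantity: Q = 545 − 4(1679/13) = 369/13.
Revenue = 19 × 369/13 = 7011/13.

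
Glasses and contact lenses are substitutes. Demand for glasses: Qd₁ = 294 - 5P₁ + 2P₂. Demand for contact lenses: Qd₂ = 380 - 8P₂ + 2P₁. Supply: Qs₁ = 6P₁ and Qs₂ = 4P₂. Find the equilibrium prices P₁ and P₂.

Market 1: 294 - 5P₁ + 2P₂ = 6P₁ → 11P₁ - 2P₂ = 294.
Market 2: 12P₂ - 2P₁ = 380.
Eliminating P₂: 12×(1) + 2×(2) gives 128P₁ = 4288, so P₁ = 33.5.
Back-substitute into (2): P₂ = (380 + 2×33.5) / 12 = 37.25.

P₁ = 33.5, P₂ = 37.25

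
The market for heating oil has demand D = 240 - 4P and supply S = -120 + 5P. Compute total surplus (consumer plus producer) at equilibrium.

Total surplus = 1440

Equilibrium: 240 - 4P = -120 + 5P gives P* = 40, Q* = 80.
Demand choke price: P = 60; supply starts at P = 24.
CS = ½(60 − 40)(80) = 800; PS = ½(40 − 24)(80) = 640.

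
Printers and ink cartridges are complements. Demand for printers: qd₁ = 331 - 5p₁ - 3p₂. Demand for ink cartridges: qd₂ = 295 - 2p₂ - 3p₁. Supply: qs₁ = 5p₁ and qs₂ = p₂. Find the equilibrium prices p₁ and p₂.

p₁ = 36/7, p₂ = 1957/21

Market 1: 331 - 5p₁ - 3p₂ = 5p₁ → 10p₁ + 3p₂ = 331.
Market 2: 3p₂ + 3p₁ = 295.
Eliminating p₂: 3×(1) − 3×(2) gives 21p₁ = 108, so p₁ = 36/7.
Back-substitute into (2): p₂ = (295 − 3×36/7) / 3 = 1957/21.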